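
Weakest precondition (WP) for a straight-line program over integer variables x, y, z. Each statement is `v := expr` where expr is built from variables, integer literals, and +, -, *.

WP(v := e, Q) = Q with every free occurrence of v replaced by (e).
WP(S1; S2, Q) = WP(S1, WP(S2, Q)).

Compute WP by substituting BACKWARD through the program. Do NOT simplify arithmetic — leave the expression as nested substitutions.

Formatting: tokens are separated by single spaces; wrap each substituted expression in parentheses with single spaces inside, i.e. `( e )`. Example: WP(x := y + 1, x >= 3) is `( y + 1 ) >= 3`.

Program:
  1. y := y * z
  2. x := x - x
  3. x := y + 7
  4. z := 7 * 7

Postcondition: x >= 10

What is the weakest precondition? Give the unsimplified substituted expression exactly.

Answer: ( ( y * z ) + 7 ) >= 10

Derivation:
post: x >= 10
stmt 4: z := 7 * 7  -- replace 0 occurrence(s) of z with (7 * 7)
  => x >= 10
stmt 3: x := y + 7  -- replace 1 occurrence(s) of x with (y + 7)
  => ( y + 7 ) >= 10
stmt 2: x := x - x  -- replace 0 occurrence(s) of x with (x - x)
  => ( y + 7 ) >= 10
stmt 1: y := y * z  -- replace 1 occurrence(s) of y with (y * z)
  => ( ( y * z ) + 7 ) >= 10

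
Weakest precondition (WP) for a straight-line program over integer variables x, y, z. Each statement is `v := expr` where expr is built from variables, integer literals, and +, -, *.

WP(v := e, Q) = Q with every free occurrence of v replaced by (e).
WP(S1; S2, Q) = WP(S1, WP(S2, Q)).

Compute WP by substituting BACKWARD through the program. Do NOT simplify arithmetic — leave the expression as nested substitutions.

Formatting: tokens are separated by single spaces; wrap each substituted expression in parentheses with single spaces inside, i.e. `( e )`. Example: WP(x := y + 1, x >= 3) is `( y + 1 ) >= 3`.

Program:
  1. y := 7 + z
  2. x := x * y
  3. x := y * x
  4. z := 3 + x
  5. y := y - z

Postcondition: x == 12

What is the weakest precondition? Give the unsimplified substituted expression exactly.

post: x == 12
stmt 5: y := y - z  -- replace 0 occurrence(s) of y with (y - z)
  => x == 12
stmt 4: z := 3 + x  -- replace 0 occurrence(s) of z with (3 + x)
  => x == 12
stmt 3: x := y * x  -- replace 1 occurrence(s) of x with (y * x)
  => ( y * x ) == 12
stmt 2: x := x * y  -- replace 1 occurrence(s) of x with (x * y)
  => ( y * ( x * y ) ) == 12
stmt 1: y := 7 + z  -- replace 2 occurrence(s) of y with (7 + z)
  => ( ( 7 + z ) * ( x * ( 7 + z ) ) ) == 12

Answer: ( ( 7 + z ) * ( x * ( 7 + z ) ) ) == 12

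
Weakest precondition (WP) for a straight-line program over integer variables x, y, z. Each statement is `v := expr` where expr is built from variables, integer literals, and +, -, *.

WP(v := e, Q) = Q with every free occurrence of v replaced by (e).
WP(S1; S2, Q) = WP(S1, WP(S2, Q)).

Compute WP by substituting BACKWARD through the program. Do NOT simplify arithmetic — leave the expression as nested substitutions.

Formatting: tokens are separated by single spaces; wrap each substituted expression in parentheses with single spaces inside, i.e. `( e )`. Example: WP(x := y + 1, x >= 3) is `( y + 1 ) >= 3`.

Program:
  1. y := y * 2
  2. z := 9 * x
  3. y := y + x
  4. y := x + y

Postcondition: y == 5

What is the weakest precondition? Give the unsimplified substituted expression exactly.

Answer: ( x + ( ( y * 2 ) + x ) ) == 5

Derivation:
post: y == 5
stmt 4: y := x + y  -- replace 1 occurrence(s) of y with (x + y)
  => ( x + y ) == 5
stmt 3: y := y + x  -- replace 1 occurrence(s) of y with (y + x)
  => ( x + ( y + x ) ) == 5
stmt 2: z := 9 * x  -- replace 0 occurrence(s) of z with (9 * x)
  => ( x + ( y + x ) ) == 5
stmt 1: y := y * 2  -- replace 1 occurrence(s) of y with (y * 2)
  => ( x + ( ( y * 2 ) + x ) ) == 5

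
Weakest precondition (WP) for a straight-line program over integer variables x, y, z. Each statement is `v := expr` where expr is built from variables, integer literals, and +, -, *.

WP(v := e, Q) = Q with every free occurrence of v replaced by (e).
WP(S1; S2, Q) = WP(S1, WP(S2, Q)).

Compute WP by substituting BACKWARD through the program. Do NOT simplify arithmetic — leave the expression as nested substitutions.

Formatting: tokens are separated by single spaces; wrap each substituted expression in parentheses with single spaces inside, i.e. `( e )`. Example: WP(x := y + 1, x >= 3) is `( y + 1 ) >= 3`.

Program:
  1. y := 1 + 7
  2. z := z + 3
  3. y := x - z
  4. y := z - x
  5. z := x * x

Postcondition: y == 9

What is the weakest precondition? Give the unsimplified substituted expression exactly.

Answer: ( ( z + 3 ) - x ) == 9

Derivation:
post: y == 9
stmt 5: z := x * x  -- replace 0 occurrence(s) of z with (x * x)
  => y == 9
stmt 4: y := z - x  -- replace 1 occurrence(s) of y with (z - x)
  => ( z - x ) == 9
stmt 3: y := x - z  -- replace 0 occurrence(s) of y with (x - z)
  => ( z - x ) == 9
stmt 2: z := z + 3  -- replace 1 occurrence(s) of z with (z + 3)
  => ( ( z + 3 ) - x ) == 9
stmt 1: y := 1 + 7  -- replace 0 occurrence(s) of y with (1 + 7)
  => ( ( z + 3 ) - x ) == 9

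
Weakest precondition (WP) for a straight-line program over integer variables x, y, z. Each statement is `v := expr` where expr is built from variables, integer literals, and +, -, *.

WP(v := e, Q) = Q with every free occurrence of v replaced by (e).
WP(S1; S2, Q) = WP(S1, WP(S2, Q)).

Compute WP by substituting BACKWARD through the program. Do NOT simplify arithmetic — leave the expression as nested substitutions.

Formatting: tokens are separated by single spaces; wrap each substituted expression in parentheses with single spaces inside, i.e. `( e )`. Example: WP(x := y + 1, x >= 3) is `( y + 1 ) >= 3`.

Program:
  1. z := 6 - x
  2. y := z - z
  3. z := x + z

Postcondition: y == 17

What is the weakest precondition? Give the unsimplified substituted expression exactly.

post: y == 17
stmt 3: z := x + z  -- replace 0 occurrence(s) of z with (x + z)
  => y == 17
stmt 2: y := z - z  -- replace 1 occurrence(s) of y with (z - z)
  => ( z - z ) == 17
stmt 1: z := 6 - x  -- replace 2 occurrence(s) of z with (6 - x)
  => ( ( 6 - x ) - ( 6 - x ) ) == 17

Answer: ( ( 6 - x ) - ( 6 - x ) ) == 17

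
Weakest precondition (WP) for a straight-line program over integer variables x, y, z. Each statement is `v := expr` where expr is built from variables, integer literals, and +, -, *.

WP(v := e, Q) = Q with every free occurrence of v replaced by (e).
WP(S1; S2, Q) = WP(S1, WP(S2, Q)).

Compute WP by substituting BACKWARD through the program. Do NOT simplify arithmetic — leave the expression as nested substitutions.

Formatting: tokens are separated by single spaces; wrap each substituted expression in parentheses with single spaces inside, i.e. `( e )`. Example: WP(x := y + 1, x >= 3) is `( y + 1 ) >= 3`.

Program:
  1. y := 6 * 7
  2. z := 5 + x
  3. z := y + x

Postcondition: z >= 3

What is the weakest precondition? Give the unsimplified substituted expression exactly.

Answer: ( ( 6 * 7 ) + x ) >= 3

Derivation:
post: z >= 3
stmt 3: z := y + x  -- replace 1 occurrence(s) of z with (y + x)
  => ( y + x ) >= 3
stmt 2: z := 5 + x  -- replace 0 occurrence(s) of z with (5 + x)
  => ( y + x ) >= 3
stmt 1: y := 6 * 7  -- replace 1 occurrence(s) of y with (6 * 7)
  => ( ( 6 * 7 ) + x ) >= 3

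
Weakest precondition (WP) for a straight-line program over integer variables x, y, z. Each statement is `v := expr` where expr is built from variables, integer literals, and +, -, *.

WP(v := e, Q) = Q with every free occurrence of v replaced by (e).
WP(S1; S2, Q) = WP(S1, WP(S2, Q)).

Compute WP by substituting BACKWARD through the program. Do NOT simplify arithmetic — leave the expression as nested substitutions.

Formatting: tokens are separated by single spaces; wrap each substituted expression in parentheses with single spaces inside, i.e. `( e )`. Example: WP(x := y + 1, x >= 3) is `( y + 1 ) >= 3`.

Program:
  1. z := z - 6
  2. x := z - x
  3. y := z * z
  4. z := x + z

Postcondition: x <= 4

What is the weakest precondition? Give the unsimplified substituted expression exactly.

post: x <= 4
stmt 4: z := x + z  -- replace 0 occurrence(s) of z with (x + z)
  => x <= 4
stmt 3: y := z * z  -- replace 0 occurrence(s) of y with (z * z)
  => x <= 4
stmt 2: x := z - x  -- replace 1 occurrence(s) of x with (z - x)
  => ( z - x ) <= 4
stmt 1: z := z - 6  -- replace 1 occurrence(s) of z with (z - 6)
  => ( ( z - 6 ) - x ) <= 4

Answer: ( ( z - 6 ) - x ) <= 4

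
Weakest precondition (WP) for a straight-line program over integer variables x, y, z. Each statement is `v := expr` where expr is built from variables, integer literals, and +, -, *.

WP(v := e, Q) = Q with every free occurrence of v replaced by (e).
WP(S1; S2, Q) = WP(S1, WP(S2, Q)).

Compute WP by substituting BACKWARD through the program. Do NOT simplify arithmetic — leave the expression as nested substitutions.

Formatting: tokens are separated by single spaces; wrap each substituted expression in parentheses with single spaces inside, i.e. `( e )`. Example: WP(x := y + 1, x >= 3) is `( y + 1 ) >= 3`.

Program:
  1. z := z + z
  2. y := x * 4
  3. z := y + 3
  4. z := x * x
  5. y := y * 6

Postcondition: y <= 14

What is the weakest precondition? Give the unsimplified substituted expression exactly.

Answer: ( ( x * 4 ) * 6 ) <= 14

Derivation:
post: y <= 14
stmt 5: y := y * 6  -- replace 1 occurrence(s) of y with (y * 6)
  => ( y * 6 ) <= 14
stmt 4: z := x * x  -- replace 0 occurrence(s) of z with (x * x)
  => ( y * 6 ) <= 14
stmt 3: z := y + 3  -- replace 0 occurrence(s) of z with (y + 3)
  => ( y * 6 ) <= 14
stmt 2: y := x * 4  -- replace 1 occurrence(s) of y with (x * 4)
  => ( ( x * 4 ) * 6 ) <= 14
stmt 1: z := z + z  -- replace 0 occurrence(s) of z with (z + z)
  => ( ( x * 4 ) * 6 ) <= 14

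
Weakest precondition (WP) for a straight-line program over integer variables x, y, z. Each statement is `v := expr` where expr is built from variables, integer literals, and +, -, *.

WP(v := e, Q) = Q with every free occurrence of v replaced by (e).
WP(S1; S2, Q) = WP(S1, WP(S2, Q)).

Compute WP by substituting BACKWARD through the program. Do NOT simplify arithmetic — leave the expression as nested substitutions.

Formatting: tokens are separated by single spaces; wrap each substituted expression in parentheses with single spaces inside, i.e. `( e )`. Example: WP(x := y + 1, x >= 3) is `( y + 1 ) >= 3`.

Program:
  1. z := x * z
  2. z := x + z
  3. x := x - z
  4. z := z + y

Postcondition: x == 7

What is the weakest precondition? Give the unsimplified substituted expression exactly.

Answer: ( x - ( x + ( x * z ) ) ) == 7

Derivation:
post: x == 7
stmt 4: z := z + y  -- replace 0 occurrence(s) of z with (z + y)
  => x == 7
stmt 3: x := x - z  -- replace 1 occurrence(s) of x with (x - z)
  => ( x - z ) == 7
stmt 2: z := x + z  -- replace 1 occurrence(s) of z with (x + z)
  => ( x - ( x + z ) ) == 7
stmt 1: z := x * z  -- replace 1 occurrence(s) of z with (x * z)
  => ( x - ( x + ( x * z ) ) ) == 7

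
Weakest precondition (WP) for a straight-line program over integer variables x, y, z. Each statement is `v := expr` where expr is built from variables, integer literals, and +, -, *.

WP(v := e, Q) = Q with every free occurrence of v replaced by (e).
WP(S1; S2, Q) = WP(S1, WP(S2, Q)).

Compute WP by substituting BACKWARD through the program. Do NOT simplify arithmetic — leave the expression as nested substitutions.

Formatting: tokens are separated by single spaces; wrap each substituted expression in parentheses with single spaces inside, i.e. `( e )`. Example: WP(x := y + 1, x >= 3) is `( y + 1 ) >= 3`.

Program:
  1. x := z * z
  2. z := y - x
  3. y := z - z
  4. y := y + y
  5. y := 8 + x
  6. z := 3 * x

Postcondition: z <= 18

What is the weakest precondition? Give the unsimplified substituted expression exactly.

post: z <= 18
stmt 6: z := 3 * x  -- replace 1 occurrence(s) of z with (3 * x)
  => ( 3 * x ) <= 18
stmt 5: y := 8 + x  -- replace 0 occurrence(s) of y with (8 + x)
  => ( 3 * x ) <= 18
stmt 4: y := y + y  -- replace 0 occurrence(s) of y with (y + y)
  => ( 3 * x ) <= 18
stmt 3: y := z - z  -- replace 0 occurrence(s) of y with (z - z)
  => ( 3 * x ) <= 18
stmt 2: z := y - x  -- replace 0 occurrence(s) of z with (y - x)
  => ( 3 * x ) <= 18
stmt 1: x := z * z  -- replace 1 occurrence(s) of x with (z * z)
  => ( 3 * ( z * z ) ) <= 18

Answer: ( 3 * ( z * z ) ) <= 18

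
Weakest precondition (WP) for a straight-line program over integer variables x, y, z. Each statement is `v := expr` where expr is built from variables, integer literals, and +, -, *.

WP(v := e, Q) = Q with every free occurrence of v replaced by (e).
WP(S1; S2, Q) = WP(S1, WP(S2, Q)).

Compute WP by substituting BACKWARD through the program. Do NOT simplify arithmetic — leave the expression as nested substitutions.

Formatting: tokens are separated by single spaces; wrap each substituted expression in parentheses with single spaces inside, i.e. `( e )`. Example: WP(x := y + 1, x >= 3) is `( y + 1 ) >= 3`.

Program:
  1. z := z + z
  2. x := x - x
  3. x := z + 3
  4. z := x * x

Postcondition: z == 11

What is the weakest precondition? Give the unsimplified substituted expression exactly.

post: z == 11
stmt 4: z := x * x  -- replace 1 occurrence(s) of z with (x * x)
  => ( x * x ) == 11
stmt 3: x := z + 3  -- replace 2 occurrence(s) of x with (z + 3)
  => ( ( z + 3 ) * ( z + 3 ) ) == 11
stmt 2: x := x - x  -- replace 0 occurrence(s) of x with (x - x)
  => ( ( z + 3 ) * ( z + 3 ) ) == 11
stmt 1: z := z + z  -- replace 2 occurrence(s) of z with (z + z)
  => ( ( ( z + z ) + 3 ) * ( ( z + z ) + 3 ) ) == 11

Answer: ( ( ( z + z ) + 3 ) * ( ( z + z ) + 3 ) ) == 11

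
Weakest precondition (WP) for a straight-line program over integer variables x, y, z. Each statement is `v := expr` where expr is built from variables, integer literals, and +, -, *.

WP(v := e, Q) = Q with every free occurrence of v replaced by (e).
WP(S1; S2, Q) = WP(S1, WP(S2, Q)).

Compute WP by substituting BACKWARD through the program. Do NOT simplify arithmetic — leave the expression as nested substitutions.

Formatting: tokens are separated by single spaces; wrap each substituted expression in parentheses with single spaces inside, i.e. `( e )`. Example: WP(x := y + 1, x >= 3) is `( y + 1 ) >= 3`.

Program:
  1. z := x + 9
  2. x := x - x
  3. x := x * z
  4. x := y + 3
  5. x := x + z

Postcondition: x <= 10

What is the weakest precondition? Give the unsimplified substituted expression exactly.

post: x <= 10
stmt 5: x := x + z  -- replace 1 occurrence(s) of x with (x + z)
  => ( x + z ) <= 10
stmt 4: x := y + 3  -- replace 1 occurrence(s) of x with (y + 3)
  => ( ( y + 3 ) + z ) <= 10
stmt 3: x := x * z  -- replace 0 occurrence(s) of x with (x * z)
  => ( ( y + 3 ) + z ) <= 10
stmt 2: x := x - x  -- replace 0 occurrence(s) of x with (x - x)
  => ( ( y + 3 ) + z ) <= 10
stmt 1: z := x + 9  -- replace 1 occurrence(s) of z with (x + 9)
  => ( ( y + 3 ) + ( x + 9 ) ) <= 10

Answer: ( ( y + 3 ) + ( x + 9 ) ) <= 10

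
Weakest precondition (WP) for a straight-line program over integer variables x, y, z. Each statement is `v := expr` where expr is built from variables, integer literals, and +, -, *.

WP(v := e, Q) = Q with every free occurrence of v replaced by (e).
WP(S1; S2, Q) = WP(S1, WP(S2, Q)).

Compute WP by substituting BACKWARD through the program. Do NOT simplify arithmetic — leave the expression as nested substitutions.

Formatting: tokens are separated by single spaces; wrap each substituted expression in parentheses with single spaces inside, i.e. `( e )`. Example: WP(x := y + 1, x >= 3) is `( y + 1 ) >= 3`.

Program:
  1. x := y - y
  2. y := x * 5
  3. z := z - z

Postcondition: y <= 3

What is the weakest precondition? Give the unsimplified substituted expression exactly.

post: y <= 3
stmt 3: z := z - z  -- replace 0 occurrence(s) of z with (z - z)
  => y <= 3
stmt 2: y := x * 5  -- replace 1 occurrence(s) of y with (x * 5)
  => ( x * 5 ) <= 3
stmt 1: x := y - y  -- replace 1 occurrence(s) of x with (y - y)
  => ( ( y - y ) * 5 ) <= 3

Answer: ( ( y - y ) * 5 ) <= 3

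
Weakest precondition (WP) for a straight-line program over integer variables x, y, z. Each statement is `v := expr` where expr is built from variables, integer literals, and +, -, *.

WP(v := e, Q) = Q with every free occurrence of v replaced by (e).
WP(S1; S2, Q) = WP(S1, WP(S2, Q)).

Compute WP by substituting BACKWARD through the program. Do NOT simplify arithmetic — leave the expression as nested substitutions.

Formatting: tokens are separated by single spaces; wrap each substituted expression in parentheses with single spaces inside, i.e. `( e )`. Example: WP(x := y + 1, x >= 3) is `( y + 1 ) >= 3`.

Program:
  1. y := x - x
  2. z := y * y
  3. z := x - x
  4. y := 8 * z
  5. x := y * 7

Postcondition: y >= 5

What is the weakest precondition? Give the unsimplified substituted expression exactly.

Answer: ( 8 * ( x - x ) ) >= 5

Derivation:
post: y >= 5
stmt 5: x := y * 7  -- replace 0 occurrence(s) of x with (y * 7)
  => y >= 5
stmt 4: y := 8 * z  -- replace 1 occurrence(s) of y with (8 * z)
  => ( 8 * z ) >= 5
stmt 3: z := x - x  -- replace 1 occurrence(s) of z with (x - x)
  => ( 8 * ( x - x ) ) >= 5
stmt 2: z := y * y  -- replace 0 occurrence(s) of z with (y * y)
  => ( 8 * ( x - x ) ) >= 5
stmt 1: y := x - x  -- replace 0 occurrence(s) of y with (x - x)
  => ( 8 * ( x - x ) ) >= 5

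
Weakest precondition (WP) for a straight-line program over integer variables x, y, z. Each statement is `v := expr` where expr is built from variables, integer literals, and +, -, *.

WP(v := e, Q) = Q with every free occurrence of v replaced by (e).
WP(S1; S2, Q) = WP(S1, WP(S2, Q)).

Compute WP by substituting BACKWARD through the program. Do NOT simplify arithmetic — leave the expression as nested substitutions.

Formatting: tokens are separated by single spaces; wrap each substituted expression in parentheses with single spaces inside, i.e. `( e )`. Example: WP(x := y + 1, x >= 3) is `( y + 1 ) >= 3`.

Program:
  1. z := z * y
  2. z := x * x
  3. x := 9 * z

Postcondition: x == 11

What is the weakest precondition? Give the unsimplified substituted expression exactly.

post: x == 11
stmt 3: x := 9 * z  -- replace 1 occurrence(s) of x with (9 * z)
  => ( 9 * z ) == 11
stmt 2: z := x * x  -- replace 1 occurrence(s) of z with (x * x)
  => ( 9 * ( x * x ) ) == 11
stmt 1: z := z * y  -- replace 0 occurrence(s) of z with (z * y)
  => ( 9 * ( x * x ) ) == 11

Answer: ( 9 * ( x * x ) ) == 11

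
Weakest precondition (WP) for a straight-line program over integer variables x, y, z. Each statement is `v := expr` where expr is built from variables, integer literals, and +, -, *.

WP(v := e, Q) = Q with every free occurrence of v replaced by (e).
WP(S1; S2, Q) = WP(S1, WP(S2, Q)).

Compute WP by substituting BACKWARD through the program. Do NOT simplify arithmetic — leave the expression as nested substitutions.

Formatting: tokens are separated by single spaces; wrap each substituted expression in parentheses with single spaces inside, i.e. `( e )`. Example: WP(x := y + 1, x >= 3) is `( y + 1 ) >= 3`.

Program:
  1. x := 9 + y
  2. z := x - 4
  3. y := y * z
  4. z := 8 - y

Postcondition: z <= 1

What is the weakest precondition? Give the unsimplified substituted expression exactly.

Answer: ( 8 - ( y * ( ( 9 + y ) - 4 ) ) ) <= 1

Derivation:
post: z <= 1
stmt 4: z := 8 - y  -- replace 1 occurrence(s) of z with (8 - y)
  => ( 8 - y ) <= 1
stmt 3: y := y * z  -- replace 1 occurrence(s) of y with (y * z)
  => ( 8 - ( y * z ) ) <= 1
stmt 2: z := x - 4  -- replace 1 occurrence(s) of z with (x - 4)
  => ( 8 - ( y * ( x - 4 ) ) ) <= 1
stmt 1: x := 9 + y  -- replace 1 occurrence(s) of x with (9 + y)
  => ( 8 - ( y * ( ( 9 + y ) - 4 ) ) ) <= 1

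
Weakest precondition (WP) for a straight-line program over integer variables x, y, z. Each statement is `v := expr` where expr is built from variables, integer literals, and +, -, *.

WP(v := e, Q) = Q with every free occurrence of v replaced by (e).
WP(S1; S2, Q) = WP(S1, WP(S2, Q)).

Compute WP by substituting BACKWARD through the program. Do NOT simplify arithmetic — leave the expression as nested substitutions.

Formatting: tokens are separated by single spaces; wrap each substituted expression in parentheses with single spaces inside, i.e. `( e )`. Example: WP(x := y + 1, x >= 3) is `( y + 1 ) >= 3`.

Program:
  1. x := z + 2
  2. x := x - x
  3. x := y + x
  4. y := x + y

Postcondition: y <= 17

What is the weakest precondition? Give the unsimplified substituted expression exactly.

post: y <= 17
stmt 4: y := x + y  -- replace 1 occurrence(s) of y with (x + y)
  => ( x + y ) <= 17
stmt 3: x := y + x  -- replace 1 occurrence(s) of x with (y + x)
  => ( ( y + x ) + y ) <= 17
stmt 2: x := x - x  -- replace 1 occurrence(s) of x with (x - x)
  => ( ( y + ( x - x ) ) + y ) <= 17
stmt 1: x := z + 2  -- replace 2 occurrence(s) of x with (z + 2)
  => ( ( y + ( ( z + 2 ) - ( z + 2 ) ) ) + y ) <= 17

Answer: ( ( y + ( ( z + 2 ) - ( z + 2 ) ) ) + y ) <= 17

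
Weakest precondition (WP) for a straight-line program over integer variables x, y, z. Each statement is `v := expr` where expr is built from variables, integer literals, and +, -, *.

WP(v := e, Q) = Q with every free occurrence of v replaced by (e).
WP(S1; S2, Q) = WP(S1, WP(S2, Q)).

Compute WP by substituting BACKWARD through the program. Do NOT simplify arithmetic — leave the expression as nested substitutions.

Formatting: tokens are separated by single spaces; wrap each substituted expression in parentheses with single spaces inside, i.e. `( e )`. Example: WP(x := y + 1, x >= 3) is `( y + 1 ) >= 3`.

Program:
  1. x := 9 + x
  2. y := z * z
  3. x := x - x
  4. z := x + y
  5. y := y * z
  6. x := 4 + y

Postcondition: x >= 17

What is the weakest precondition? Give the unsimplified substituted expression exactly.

Answer: ( 4 + ( ( z * z ) * ( ( ( 9 + x ) - ( 9 + x ) ) + ( z * z ) ) ) ) >= 17

Derivation:
post: x >= 17
stmt 6: x := 4 + y  -- replace 1 occurrence(s) of x with (4 + y)
  => ( 4 + y ) >= 17
stmt 5: y := y * z  -- replace 1 occurrence(s) of y with (y * z)
  => ( 4 + ( y * z ) ) >= 17
stmt 4: z := x + y  -- replace 1 occurrence(s) of z with (x + y)
  => ( 4 + ( y * ( x + y ) ) ) >= 17
stmt 3: x := x - x  -- replace 1 occurrence(s) of x with (x - x)
  => ( 4 + ( y * ( ( x - x ) + y ) ) ) >= 17
stmt 2: y := z * z  -- replace 2 occurrence(s) of y with (z * z)
  => ( 4 + ( ( z * z ) * ( ( x - x ) + ( z * z ) ) ) ) >= 17
stmt 1: x := 9 + x  -- replace 2 occurrence(s) of x with (9 + x)
  => ( 4 + ( ( z * z ) * ( ( ( 9 + x ) - ( 9 + x ) ) + ( z * z ) ) ) ) >= 17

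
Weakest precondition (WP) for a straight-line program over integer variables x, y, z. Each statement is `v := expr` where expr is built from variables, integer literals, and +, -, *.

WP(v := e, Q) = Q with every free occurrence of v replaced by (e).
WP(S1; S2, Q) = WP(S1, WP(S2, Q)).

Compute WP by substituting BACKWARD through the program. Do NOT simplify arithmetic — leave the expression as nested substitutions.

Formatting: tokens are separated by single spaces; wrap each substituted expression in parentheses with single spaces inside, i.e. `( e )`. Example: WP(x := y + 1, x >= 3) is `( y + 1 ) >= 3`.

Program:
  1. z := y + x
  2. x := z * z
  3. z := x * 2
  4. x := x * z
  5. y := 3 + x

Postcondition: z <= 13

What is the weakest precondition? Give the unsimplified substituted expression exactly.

post: z <= 13
stmt 5: y := 3 + x  -- replace 0 occurrence(s) of y with (3 + x)
  => z <= 13
stmt 4: x := x * z  -- replace 0 occurrence(s) of x with (x * z)
  => z <= 13
stmt 3: z := x * 2  -- replace 1 occurrence(s) of z with (x * 2)
  => ( x * 2 ) <= 13
stmt 2: x := z * z  -- replace 1 occurrence(s) of x with (z * z)
  => ( ( z * z ) * 2 ) <= 13
stmt 1: z := y + x  -- replace 2 occurrence(s) of z with (y + x)
  => ( ( ( y + x ) * ( y + x ) ) * 2 ) <= 13

Answer: ( ( ( y + x ) * ( y + x ) ) * 2 ) <= 13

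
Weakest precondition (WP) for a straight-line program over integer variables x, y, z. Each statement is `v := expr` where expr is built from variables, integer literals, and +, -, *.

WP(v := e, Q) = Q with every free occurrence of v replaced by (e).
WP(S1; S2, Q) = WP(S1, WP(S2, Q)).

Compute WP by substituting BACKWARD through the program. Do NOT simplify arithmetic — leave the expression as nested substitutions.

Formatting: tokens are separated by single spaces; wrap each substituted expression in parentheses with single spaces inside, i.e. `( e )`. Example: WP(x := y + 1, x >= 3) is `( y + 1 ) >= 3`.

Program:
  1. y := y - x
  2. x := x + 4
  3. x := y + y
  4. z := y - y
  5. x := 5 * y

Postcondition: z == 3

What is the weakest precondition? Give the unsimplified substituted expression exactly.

Answer: ( ( y - x ) - ( y - x ) ) == 3

Derivation:
post: z == 3
stmt 5: x := 5 * y  -- replace 0 occurrence(s) of x with (5 * y)
  => z == 3
stmt 4: z := y - y  -- replace 1 occurrence(s) of z with (y - y)
  => ( y - y ) == 3
stmt 3: x := y + y  -- replace 0 occurrence(s) of x with (y + y)
  => ( y - y ) == 3
stmt 2: x := x + 4  -- replace 0 occurrence(s) of x with (x + 4)
  => ( y - y ) == 3
stmt 1: y := y - x  -- replace 2 occurrence(s) of y with (y - x)
  => ( ( y - x ) - ( y - x ) ) == 3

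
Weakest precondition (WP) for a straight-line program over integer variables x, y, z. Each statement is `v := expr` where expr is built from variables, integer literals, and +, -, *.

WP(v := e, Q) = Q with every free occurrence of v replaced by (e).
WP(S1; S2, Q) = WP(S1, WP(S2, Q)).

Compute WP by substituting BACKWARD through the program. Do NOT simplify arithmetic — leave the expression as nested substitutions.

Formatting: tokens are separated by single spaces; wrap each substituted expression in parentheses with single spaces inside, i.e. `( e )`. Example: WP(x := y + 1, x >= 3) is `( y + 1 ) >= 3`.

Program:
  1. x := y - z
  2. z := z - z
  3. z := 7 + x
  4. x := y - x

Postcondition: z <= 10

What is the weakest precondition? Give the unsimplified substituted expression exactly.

post: z <= 10
stmt 4: x := y - x  -- replace 0 occurrence(s) of x with (y - x)
  => z <= 10
stmt 3: z := 7 + x  -- replace 1 occurrence(s) of z with (7 + x)
  => ( 7 + x ) <= 10
stmt 2: z := z - z  -- replace 0 occurrence(s) of z with (z - z)
  => ( 7 + x ) <= 10
stmt 1: x := y - z  -- replace 1 occurrence(s) of x with (y - z)
  => ( 7 + ( y - z ) ) <= 10

Answer: ( 7 + ( y - z ) ) <= 10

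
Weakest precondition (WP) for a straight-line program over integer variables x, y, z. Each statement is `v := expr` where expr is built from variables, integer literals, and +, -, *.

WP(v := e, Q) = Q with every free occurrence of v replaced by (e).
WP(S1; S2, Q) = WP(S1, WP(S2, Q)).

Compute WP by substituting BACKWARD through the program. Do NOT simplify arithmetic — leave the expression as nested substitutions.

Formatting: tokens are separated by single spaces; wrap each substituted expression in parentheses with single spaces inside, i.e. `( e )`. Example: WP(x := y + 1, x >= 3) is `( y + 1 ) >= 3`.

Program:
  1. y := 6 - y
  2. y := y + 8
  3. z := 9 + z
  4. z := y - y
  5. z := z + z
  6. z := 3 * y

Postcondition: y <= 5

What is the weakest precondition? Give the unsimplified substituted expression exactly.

post: y <= 5
stmt 6: z := 3 * y  -- replace 0 occurrence(s) of z with (3 * y)
  => y <= 5
stmt 5: z := z + z  -- replace 0 occurrence(s) of z with (z + z)
  => y <= 5
stmt 4: z := y - y  -- replace 0 occurrence(s) of z with (y - y)
  => y <= 5
stmt 3: z := 9 + z  -- replace 0 occurrence(s) of z with (9 + z)
  => y <= 5
stmt 2: y := y + 8  -- replace 1 occurrence(s) of y with (y + 8)
  => ( y + 8 ) <= 5
stmt 1: y := 6 - y  -- replace 1 occurrence(s) of y with (6 - y)
  => ( ( 6 - y ) + 8 ) <= 5

Answer: ( ( 6 - y ) + 8 ) <= 5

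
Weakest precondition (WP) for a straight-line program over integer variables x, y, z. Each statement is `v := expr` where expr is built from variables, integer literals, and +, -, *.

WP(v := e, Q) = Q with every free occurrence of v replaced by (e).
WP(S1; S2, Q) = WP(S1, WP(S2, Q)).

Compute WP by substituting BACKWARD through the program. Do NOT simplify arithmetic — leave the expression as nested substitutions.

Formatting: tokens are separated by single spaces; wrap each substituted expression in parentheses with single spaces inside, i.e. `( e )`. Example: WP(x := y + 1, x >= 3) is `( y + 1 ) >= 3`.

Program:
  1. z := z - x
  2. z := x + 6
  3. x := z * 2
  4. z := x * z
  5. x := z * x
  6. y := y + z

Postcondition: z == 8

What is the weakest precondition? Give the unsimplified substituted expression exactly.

post: z == 8
stmt 6: y := y + z  -- replace 0 occurrence(s) of y with (y + z)
  => z == 8
stmt 5: x := z * x  -- replace 0 occurrence(s) of x with (z * x)
  => z == 8
stmt 4: z := x * z  -- replace 1 occurrence(s) of z with (x * z)
  => ( x * z ) == 8
stmt 3: x := z * 2  -- replace 1 occurrence(s) of x with (z * 2)
  => ( ( z * 2 ) * z ) == 8
stmt 2: z := x + 6  -- replace 2 occurrence(s) of z with (x + 6)
  => ( ( ( x + 6 ) * 2 ) * ( x + 6 ) ) == 8
stmt 1: z := z - x  -- replace 0 occurrence(s) of z with (z - x)
  => ( ( ( x + 6 ) * 2 ) * ( x + 6 ) ) == 8

Answer: ( ( ( x + 6 ) * 2 ) * ( x + 6 ) ) == 8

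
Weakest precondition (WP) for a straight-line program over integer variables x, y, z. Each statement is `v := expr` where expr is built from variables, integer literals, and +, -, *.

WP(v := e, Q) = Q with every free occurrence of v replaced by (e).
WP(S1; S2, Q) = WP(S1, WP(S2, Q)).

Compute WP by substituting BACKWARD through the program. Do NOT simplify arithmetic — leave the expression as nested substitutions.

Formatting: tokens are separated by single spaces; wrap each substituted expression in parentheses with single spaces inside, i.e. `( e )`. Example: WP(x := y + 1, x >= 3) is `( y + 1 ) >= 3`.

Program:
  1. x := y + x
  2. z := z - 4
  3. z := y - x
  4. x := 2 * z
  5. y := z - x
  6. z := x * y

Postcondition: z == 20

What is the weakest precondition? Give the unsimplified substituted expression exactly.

Answer: ( ( 2 * ( y - ( y + x ) ) ) * ( ( y - ( y + x ) ) - ( 2 * ( y - ( y + x ) ) ) ) ) == 20

Derivation:
post: z == 20
stmt 6: z := x * y  -- replace 1 occurrence(s) of z with (x * y)
  => ( x * y ) == 20
stmt 5: y := z - x  -- replace 1 occurrence(s) of y with (z - x)
  => ( x * ( z - x ) ) == 20
stmt 4: x := 2 * z  -- replace 2 occurrence(s) of x with (2 * z)
  => ( ( 2 * z ) * ( z - ( 2 * z ) ) ) == 20
stmt 3: z := y - x  -- replace 3 occurrence(s) of z with (y - x)
  => ( ( 2 * ( y - x ) ) * ( ( y - x ) - ( 2 * ( y - x ) ) ) ) == 20
stmt 2: z := z - 4  -- replace 0 occurrence(s) of z with (z - 4)
  => ( ( 2 * ( y - x ) ) * ( ( y - x ) - ( 2 * ( y - x ) ) ) ) == 20
stmt 1: x := y + x  -- replace 3 occurrence(s) of x with (y + x)
  => ( ( 2 * ( y - ( y + x ) ) ) * ( ( y - ( y + x ) ) - ( 2 * ( y - ( y + x ) ) ) ) ) == 20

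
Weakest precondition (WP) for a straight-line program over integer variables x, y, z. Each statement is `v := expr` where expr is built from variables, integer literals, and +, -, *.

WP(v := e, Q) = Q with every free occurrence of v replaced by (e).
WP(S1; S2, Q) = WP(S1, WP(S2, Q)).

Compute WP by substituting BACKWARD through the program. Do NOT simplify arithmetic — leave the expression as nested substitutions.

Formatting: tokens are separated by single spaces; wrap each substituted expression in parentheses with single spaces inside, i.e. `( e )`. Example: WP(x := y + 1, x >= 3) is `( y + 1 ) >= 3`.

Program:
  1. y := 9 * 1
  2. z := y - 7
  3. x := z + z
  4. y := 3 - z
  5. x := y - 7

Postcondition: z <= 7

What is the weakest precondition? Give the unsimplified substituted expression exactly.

Answer: ( ( 9 * 1 ) - 7 ) <= 7

Derivation:
post: z <= 7
stmt 5: x := y - 7  -- replace 0 occurrence(s) of x with (y - 7)
  => z <= 7
stmt 4: y := 3 - z  -- replace 0 occurrence(s) of y with (3 - z)
  => z <= 7
stmt 3: x := z + z  -- replace 0 occurrence(s) of x with (z + z)
  => z <= 7
stmt 2: z := y - 7  -- replace 1 occurrence(s) of z with (y - 7)
  => ( y - 7 ) <= 7
stmt 1: y := 9 * 1  -- replace 1 occurrence(s) of y with (9 * 1)
  => ( ( 9 * 1 ) - 7 ) <= 7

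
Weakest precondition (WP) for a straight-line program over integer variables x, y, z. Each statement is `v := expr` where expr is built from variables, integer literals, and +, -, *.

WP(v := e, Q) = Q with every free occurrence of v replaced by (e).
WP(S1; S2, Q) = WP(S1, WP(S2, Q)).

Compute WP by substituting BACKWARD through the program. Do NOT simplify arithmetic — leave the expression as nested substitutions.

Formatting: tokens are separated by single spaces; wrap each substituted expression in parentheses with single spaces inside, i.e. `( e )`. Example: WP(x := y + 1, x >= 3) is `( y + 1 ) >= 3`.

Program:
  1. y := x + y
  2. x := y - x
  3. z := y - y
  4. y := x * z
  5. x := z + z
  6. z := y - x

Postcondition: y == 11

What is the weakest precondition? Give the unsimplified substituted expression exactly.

Answer: ( ( ( x + y ) - x ) * ( ( x + y ) - ( x + y ) ) ) == 11

Derivation:
post: y == 11
stmt 6: z := y - x  -- replace 0 occurrence(s) of z with (y - x)
  => y == 11
stmt 5: x := z + z  -- replace 0 occurrence(s) of x with (z + z)
  => y == 11
stmt 4: y := x * z  -- replace 1 occurrence(s) of y with (x * z)
  => ( x * z ) == 11
stmt 3: z := y - y  -- replace 1 occurrence(s) of z with (y - y)
  => ( x * ( y - y ) ) == 11
stmt 2: x := y - x  -- replace 1 occurrence(s) of x with (y - x)
  => ( ( y - x ) * ( y - y ) ) == 11
stmt 1: y := x + y  -- replace 3 occurrence(s) of y with (x + y)
  => ( ( ( x + y ) - x ) * ( ( x + y ) - ( x + y ) ) ) == 11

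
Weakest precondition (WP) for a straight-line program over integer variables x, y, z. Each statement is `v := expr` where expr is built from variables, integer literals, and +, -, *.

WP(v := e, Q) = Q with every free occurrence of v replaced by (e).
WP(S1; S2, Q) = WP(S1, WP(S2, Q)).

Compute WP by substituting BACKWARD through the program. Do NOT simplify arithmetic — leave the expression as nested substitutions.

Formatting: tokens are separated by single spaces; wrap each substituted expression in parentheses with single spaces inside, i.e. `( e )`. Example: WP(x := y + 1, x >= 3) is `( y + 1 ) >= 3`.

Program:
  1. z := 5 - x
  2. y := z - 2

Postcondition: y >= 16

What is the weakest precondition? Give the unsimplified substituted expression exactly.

post: y >= 16
stmt 2: y := z - 2  -- replace 1 occurrence(s) of y with (z - 2)
  => ( z - 2 ) >= 16
stmt 1: z := 5 - x  -- replace 1 occurrence(s) of z with (5 - x)
  => ( ( 5 - x ) - 2 ) >= 16

Answer: ( ( 5 - x ) - 2 ) >= 16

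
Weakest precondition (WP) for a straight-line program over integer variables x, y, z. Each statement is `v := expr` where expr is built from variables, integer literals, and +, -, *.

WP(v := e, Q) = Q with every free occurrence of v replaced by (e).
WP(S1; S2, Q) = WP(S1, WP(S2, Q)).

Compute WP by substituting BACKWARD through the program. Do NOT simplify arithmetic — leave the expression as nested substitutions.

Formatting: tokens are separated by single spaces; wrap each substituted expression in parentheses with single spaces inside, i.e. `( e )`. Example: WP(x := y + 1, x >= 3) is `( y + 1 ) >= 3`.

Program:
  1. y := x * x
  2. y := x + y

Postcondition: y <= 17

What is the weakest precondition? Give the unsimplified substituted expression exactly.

post: y <= 17
stmt 2: y := x + y  -- replace 1 occurrence(s) of y with (x + y)
  => ( x + y ) <= 17
stmt 1: y := x * x  -- replace 1 occurrence(s) of y with (x * x)
  => ( x + ( x * x ) ) <= 17

Answer: ( x + ( x * x ) ) <= 17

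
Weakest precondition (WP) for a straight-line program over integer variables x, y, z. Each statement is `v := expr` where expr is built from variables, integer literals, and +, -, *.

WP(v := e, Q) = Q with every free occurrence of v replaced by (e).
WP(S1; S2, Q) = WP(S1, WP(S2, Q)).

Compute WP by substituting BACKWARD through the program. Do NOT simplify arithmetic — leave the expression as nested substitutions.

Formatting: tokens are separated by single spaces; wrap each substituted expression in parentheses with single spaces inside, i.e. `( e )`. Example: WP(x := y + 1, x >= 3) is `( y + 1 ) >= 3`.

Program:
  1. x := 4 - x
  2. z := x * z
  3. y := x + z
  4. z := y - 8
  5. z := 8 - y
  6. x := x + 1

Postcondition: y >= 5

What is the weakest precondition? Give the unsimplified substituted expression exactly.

post: y >= 5
stmt 6: x := x + 1  -- replace 0 occurrence(s) of x with (x + 1)
  => y >= 5
stmt 5: z := 8 - y  -- replace 0 occurrence(s) of z with (8 - y)
  => y >= 5
stmt 4: z := y - 8  -- replace 0 occurrence(s) of z with (y - 8)
  => y >= 5
stmt 3: y := x + z  -- replace 1 occurrence(s) of y with (x + z)
  => ( x + z ) >= 5
stmt 2: z := x * z  -- replace 1 occurrence(s) of z with (x * z)
  => ( x + ( x * z ) ) >= 5
stmt 1: x := 4 - x  -- replace 2 occurrence(s) of x with (4 - x)
  => ( ( 4 - x ) + ( ( 4 - x ) * z ) ) >= 5

Answer: ( ( 4 - x ) + ( ( 4 - x ) * z ) ) >= 5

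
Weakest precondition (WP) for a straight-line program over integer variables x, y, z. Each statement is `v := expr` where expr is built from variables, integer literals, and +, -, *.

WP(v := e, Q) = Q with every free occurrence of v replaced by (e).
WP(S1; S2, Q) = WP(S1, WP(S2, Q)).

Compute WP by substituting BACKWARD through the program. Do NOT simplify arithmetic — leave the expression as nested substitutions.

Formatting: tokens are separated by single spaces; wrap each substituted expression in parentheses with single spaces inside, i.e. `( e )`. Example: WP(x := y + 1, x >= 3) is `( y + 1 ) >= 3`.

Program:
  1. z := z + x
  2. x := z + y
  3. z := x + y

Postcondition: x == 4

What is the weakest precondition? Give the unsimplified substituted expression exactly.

post: x == 4
stmt 3: z := x + y  -- replace 0 occurrence(s) of z with (x + y)
  => x == 4
stmt 2: x := z + y  -- replace 1 occurrence(s) of x with (z + y)
  => ( z + y ) == 4
stmt 1: z := z + x  -- replace 1 occurrence(s) of z with (z + x)
  => ( ( z + x ) + y ) == 4

Answer: ( ( z + x ) + y ) == 4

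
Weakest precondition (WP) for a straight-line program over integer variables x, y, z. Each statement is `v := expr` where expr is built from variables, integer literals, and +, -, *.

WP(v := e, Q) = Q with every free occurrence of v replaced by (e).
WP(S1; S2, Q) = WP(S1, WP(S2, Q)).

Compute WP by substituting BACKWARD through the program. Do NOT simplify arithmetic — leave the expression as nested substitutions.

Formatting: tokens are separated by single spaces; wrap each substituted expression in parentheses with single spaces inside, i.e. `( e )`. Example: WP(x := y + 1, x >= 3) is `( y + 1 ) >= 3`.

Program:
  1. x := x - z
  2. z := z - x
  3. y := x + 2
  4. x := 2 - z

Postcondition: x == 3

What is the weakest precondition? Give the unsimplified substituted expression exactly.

post: x == 3
stmt 4: x := 2 - z  -- replace 1 occurrence(s) of x with (2 - z)
  => ( 2 - z ) == 3
stmt 3: y := x + 2  -- replace 0 occurrence(s) of y with (x + 2)
  => ( 2 - z ) == 3
stmt 2: z := z - x  -- replace 1 occurrence(s) of z with (z - x)
  => ( 2 - ( z - x ) ) == 3
stmt 1: x := x - z  -- replace 1 occurrence(s) of x with (x - z)
  => ( 2 - ( z - ( x - z ) ) ) == 3

Answer: ( 2 - ( z - ( x - z ) ) ) == 3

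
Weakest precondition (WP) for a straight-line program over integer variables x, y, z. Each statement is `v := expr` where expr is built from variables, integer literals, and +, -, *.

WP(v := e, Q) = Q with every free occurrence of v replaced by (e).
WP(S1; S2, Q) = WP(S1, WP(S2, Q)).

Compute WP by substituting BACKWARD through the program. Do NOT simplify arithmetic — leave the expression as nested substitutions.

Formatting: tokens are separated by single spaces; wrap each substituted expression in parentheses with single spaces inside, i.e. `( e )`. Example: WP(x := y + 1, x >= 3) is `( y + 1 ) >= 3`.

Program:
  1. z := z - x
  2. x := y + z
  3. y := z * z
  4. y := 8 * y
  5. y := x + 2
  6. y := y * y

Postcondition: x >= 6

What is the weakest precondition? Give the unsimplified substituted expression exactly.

Answer: ( y + ( z - x ) ) >= 6

Derivation:
post: x >= 6
stmt 6: y := y * y  -- replace 0 occurrence(s) of y with (y * y)
  => x >= 6
stmt 5: y := x + 2  -- replace 0 occurrence(s) of y with (x + 2)
  => x >= 6
stmt 4: y := 8 * y  -- replace 0 occurrence(s) of y with (8 * y)
  => x >= 6
stmt 3: y := z * z  -- replace 0 occurrence(s) of y with (z * z)
  => x >= 6
stmt 2: x := y + z  -- replace 1 occurrence(s) of x with (y + z)
  => ( y + z ) >= 6
stmt 1: z := z - x  -- replace 1 occurrence(s) of z with (z - x)
  => ( y + ( z - x ) ) >= 6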